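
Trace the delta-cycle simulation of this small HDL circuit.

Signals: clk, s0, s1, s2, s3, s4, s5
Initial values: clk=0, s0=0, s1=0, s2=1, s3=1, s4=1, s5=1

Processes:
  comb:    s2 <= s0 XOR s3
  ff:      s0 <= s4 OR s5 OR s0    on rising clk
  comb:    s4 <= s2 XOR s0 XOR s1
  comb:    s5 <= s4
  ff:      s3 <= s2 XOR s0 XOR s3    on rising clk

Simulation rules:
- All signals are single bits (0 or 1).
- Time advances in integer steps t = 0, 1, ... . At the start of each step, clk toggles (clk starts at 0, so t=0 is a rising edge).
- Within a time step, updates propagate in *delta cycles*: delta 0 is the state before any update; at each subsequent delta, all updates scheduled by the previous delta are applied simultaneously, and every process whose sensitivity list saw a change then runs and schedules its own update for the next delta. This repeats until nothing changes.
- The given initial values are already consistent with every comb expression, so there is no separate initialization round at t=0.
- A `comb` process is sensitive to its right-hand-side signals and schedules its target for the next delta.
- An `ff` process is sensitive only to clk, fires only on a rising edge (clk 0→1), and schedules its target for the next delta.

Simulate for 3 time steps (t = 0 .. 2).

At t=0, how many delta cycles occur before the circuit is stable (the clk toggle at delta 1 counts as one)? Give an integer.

t=0 Δ0: clk=0 s4=1 s0=0 s5=1 s1=0 s2=1 s3=1
  Δ1: clk:0→1
  Δ2: s0:0→1, s3:1→0
  Δ3: s4:1→0
  Δ4: s5:1→0
  (4Δ to stable)
t=1 Δ0: clk=1 s4=0 s0=1 s5=0 s1=0 s2=1 s3=0
  Δ1: clk:1→0
  (1Δ to stable)
t=2 Δ0: clk=0 s4=0 s0=1 s5=0 s1=0 s2=1 s3=0
  Δ1: clk:0→1
  (1Δ to stable)

4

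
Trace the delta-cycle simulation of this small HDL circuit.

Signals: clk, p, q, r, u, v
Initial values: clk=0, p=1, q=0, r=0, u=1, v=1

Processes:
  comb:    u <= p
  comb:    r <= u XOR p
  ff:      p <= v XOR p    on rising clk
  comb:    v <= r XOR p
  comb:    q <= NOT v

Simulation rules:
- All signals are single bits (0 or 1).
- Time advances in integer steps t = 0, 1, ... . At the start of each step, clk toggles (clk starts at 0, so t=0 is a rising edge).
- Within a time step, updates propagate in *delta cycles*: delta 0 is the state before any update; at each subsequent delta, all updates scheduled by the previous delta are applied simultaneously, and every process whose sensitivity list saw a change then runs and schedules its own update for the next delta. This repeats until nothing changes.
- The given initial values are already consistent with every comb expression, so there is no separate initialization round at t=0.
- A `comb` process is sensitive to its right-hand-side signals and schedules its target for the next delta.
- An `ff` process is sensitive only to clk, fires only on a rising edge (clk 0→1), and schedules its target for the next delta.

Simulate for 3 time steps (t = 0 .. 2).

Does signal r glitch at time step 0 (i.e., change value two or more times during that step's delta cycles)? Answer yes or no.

t=0 Δ0: p=1 q=0 u=1 v=1 r=0 clk=0
  Δ1: clk:0→1
  Δ2: p:1→0
  Δ3: u:1→0, v:1→0, r:0→1
  Δ4: q:0→1, v:0→1, r:1→0
  Δ5: q:1→0, v:1→0
  Δ6: q:0→1
  (6Δ to stable)
t=1 Δ0: p=0 q=1 u=0 v=0 r=0 clk=1
  Δ1: clk:1→0
  (1Δ to stable)
t=2 Δ0: p=0 q=1 u=0 v=0 r=0 clk=0
  Δ1: clk:0→1
  (1Δ to stable)

yes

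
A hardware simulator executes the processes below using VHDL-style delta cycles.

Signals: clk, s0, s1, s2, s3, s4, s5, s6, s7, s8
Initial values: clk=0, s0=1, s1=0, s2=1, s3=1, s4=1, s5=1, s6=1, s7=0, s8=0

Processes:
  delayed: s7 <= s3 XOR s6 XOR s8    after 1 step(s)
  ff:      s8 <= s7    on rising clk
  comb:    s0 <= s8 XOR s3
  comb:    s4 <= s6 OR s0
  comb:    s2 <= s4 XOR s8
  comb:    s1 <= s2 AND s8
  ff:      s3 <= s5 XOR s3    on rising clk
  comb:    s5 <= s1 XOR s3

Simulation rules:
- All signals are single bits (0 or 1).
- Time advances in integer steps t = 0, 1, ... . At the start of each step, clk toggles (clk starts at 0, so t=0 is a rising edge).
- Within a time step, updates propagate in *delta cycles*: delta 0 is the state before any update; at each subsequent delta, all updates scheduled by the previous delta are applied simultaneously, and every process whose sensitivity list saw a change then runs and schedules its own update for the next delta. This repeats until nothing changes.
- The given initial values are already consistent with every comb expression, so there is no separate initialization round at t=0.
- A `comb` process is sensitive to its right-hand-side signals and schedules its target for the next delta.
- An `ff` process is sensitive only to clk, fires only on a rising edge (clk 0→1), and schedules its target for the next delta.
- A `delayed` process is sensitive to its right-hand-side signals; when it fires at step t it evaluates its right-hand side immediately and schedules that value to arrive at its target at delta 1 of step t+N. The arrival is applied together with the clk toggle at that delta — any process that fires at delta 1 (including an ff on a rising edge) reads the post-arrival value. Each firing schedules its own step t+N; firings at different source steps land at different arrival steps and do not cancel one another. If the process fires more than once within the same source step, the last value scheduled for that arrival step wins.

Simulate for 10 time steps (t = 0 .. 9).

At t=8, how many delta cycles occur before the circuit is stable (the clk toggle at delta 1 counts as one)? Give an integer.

3

[bits: s8,clk,s5,s2,s4,s1,s6,s0,s7,s3]
t=0: Δ0=0011101101 Δ1=0111101101 Δ2=0111101100 Δ3=0101101000 | 3Δ
t=1: Δ0=0101101000 Δ1=0001101010 | 1Δ
t=2: Δ0=0001101010 Δ1=0101101010 Δ2=1101101010 Δ3=1100111110 Δ4=1110101110 Δ5=1100101110 | 5Δ
t=3: Δ0=1100101110 Δ1=1000101100 | 1Δ
t=4: Δ0=1000101100 Δ1=1100101100 Δ2=0100101100 Δ3=0101101000 | 3Δ
t=5: Δ0=0101101000 Δ1=0001101010 | 1Δ
t=6: Δ0=0001101010 Δ1=0101101010 Δ2=1101101010 Δ3=1100111110 Δ4=1110101110 Δ5=1100101110 | 5Δ
t=7: Δ0=1100101110 Δ1=1000101100 | 1Δ
t=8: Δ0=1000101100 Δ1=1100101100 Δ2=0100101100 Δ3=0101101000 | 3Δ
t=9: Δ0=0101101000 Δ1=0001101010 | 1Δ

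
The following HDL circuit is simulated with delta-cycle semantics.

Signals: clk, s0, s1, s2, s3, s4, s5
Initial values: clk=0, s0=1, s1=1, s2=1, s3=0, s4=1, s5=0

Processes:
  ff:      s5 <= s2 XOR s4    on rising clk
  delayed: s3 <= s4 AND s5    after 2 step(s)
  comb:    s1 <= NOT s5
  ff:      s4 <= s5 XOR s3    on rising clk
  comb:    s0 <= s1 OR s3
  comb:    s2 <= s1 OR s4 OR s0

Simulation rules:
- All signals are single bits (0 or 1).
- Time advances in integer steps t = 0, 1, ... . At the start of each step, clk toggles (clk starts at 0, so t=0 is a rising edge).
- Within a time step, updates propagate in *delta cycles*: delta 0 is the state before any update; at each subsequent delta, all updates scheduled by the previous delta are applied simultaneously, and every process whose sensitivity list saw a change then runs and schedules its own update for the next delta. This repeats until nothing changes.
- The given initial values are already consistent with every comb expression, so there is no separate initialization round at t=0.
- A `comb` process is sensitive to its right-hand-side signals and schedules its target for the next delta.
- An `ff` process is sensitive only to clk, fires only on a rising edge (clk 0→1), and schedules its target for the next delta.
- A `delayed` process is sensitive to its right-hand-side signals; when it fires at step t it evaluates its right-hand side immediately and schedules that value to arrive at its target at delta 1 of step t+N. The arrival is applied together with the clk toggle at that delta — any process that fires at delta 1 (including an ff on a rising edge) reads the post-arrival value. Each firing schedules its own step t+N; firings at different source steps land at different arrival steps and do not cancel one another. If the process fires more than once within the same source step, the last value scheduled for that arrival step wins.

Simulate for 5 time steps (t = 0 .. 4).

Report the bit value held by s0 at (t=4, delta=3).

t0.Δ0 s4=1 s5=0 s2=1 s3=0 s0=1 clk=0 s1=1
t0.Δ1 s4=1 s5=0 s2=1 s3=0 s0=1 clk=1 s1=1
t0.Δ2 s4=0 s5=0 s2=1 s3=0 s0=1 clk=1 s1=1
t1.Δ0 s4=0 s5=0 s2=1 s3=0 s0=1 clk=1 s1=1
t1.Δ1 s4=0 s5=0 s2=1 s3=0 s0=1 clk=0 s1=1
t2.Δ0 s4=0 s5=0 s2=1 s3=0 s0=1 clk=0 s1=1
t2.Δ1 s4=0 s5=0 s2=1 s3=0 s0=1 clk=1 s1=1
t2.Δ2 s4=0 s5=1 s2=1 s3=0 s0=1 clk=1 s1=1
t2.Δ3 s4=0 s5=1 s2=1 s3=0 s0=1 clk=1 s1=0
t2.Δ4 s4=0 s5=1 s2=1 s3=0 s0=0 clk=1 s1=0
t2.Δ5 s4=0 s5=1 s2=0 s3=0 s0=0 clk=1 s1=0
t3.Δ0 s4=0 s5=1 s2=0 s3=0 s0=0 clk=1 s1=0
t3.Δ1 s4=0 s5=1 s2=0 s3=0 s0=0 clk=0 s1=0
t4.Δ0 s4=0 s5=1 s2=0 s3=0 s0=0 clk=0 s1=0
t4.Δ1 s4=0 s5=1 s2=0 s3=0 s0=0 clk=1 s1=0
t4.Δ2 s4=1 s5=0 s2=0 s3=0 s0=0 clk=1 s1=0
t4.Δ3 s4=1 s5=0 s2=1 s3=0 s0=0 clk=1 s1=1
t4.Δ4 s4=1 s5=0 s2=1 s3=0 s0=1 clk=1 s1=1

0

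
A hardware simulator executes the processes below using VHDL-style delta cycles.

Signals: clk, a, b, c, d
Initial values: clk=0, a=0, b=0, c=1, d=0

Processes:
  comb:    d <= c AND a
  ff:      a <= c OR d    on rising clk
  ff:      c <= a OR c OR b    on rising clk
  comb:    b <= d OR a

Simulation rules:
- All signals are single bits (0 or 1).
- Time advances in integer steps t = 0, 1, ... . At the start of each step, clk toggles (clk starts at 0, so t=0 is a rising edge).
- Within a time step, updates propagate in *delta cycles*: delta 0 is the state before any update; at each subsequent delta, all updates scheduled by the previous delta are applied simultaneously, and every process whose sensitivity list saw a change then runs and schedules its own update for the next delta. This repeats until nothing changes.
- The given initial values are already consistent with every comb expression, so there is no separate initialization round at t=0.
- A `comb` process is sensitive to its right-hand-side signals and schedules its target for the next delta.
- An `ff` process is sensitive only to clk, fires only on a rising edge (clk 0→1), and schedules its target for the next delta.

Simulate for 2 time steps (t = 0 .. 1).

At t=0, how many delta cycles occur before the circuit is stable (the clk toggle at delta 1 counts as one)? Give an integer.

3

t=0 Δ0: d=0 a=0 clk=0 b=0 c=1
  Δ1: clk:0→1
  Δ2: a:0→1
  Δ3: d:0→1, b:0→1
  (3Δ to stable)
t=1 Δ0: d=1 a=1 clk=1 b=1 c=1
  Δ1: clk:1→0
  (1Δ to stable)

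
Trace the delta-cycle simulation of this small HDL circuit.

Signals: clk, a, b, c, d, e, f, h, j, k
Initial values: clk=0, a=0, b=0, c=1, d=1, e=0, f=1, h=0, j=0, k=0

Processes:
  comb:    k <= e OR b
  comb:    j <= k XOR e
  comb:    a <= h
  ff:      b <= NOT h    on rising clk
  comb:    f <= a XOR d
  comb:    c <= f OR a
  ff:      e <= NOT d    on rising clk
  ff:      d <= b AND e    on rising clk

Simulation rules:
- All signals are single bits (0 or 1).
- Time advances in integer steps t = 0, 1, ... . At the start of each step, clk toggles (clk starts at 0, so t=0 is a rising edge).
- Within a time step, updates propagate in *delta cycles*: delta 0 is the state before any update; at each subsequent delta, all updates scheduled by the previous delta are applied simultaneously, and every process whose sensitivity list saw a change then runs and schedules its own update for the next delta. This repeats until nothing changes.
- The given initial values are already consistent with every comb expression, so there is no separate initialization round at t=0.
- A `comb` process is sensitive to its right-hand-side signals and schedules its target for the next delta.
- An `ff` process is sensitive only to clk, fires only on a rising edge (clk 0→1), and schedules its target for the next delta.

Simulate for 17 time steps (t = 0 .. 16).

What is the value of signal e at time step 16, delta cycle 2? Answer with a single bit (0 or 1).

t=0 Δ0: d=1 c=1 e=0 j=0 f=1 h=0 k=0 a=0 clk=0 b=0
  Δ1: clk:0→1
  Δ2: d:1→0, b:0→1
  Δ3: f:1→0, k:0→1
  Δ4: c:1→0, j:0→1
  (4Δ to stable)
t=1 Δ0: d=0 c=0 e=0 j=1 f=0 h=0 k=1 a=0 clk=1 b=1
  Δ1: clk:1→0
  (1Δ to stable)
t=2 Δ0: d=0 c=0 e=0 j=1 f=0 h=0 k=1 a=0 clk=0 b=1
  Δ1: clk:0→1
  Δ2: e:0→1
  Δ3: j:1→0
  (3Δ to stable)
t=3 Δ0: d=0 c=0 e=1 j=0 f=0 h=0 k=1 a=0 clk=1 b=1
  Δ1: clk:1→0
  (1Δ to stable)
t=4 Δ0: d=0 c=0 e=1 j=0 f=0 h=0 k=1 a=0 clk=0 b=1
  Δ1: clk:0→1
  Δ2: d:0→1
  Δ3: f:0→1
  Δ4: c:0→1
  (4Δ to stable)
t=5 Δ0: d=1 c=1 e=1 j=0 f=1 h=0 k=1 a=0 clk=1 b=1
  Δ1: clk:1→0
  (1Δ to stable)
t=6 Δ0: d=1 c=1 e=1 j=0 f=1 h=0 k=1 a=0 clk=0 b=1
  Δ1: clk:0→1
  Δ2: e:1→0
  Δ3: j:0→1
  (3Δ to stable)
t=7 Δ0: d=1 c=1 e=0 j=1 f=1 h=0 k=1 a=0 clk=1 b=1
  Δ1: clk:1→0
  (1Δ to stable)
t=8 Δ0: d=1 c=1 e=0 j=1 f=1 h=0 k=1 a=0 clk=0 b=1
  Δ1: clk:0→1
  Δ2: d:1→0
  Δ3: f:1→0
  Δ4: c:1→0
  (4Δ to stable)
t=9 Δ0: d=0 c=0 e=0 j=1 f=0 h=0 k=1 a=0 clk=1 b=1
  Δ1: clk:1→0
  (1Δ to stable)
t=10 Δ0: d=0 c=0 e=0 j=1 f=0 h=0 k=1 a=0 clk=0 b=1
  Δ1: clk:0→1
  Δ2: e:0→1
  Δ3: j:1→0
  (3Δ to stable)
t=11 Δ0: d=0 c=0 e=1 j=0 f=0 h=0 k=1 a=0 clk=1 b=1
  Δ1: clk:1→0
  (1Δ to stable)
t=12 Δ0: d=0 c=0 e=1 j=0 f=0 h=0 k=1 a=0 clk=0 b=1
  Δ1: clk:0→1
  Δ2: d:0→1
  Δ3: f:0→1
  Δ4: c:0→1
  (4Δ to stable)
t=13 Δ0: d=1 c=1 e=1 j=0 f=1 h=0 k=1 a=0 clk=1 b=1
  Δ1: clk:1→0
  (1Δ to stable)
t=14 Δ0: d=1 c=1 e=1 j=0 f=1 h=0 k=1 a=0 clk=0 b=1
  Δ1: clk:0→1
  Δ2: e:1→0
  Δ3: j:0→1
  (3Δ to stable)
t=15 Δ0: d=1 c=1 e=0 j=1 f=1 h=0 k=1 a=0 clk=1 b=1
  Δ1: clk:1→0
  (1Δ to stable)
t=16 Δ0: d=1 c=1 e=0 j=1 f=1 h=0 k=1 a=0 clk=0 b=1
  Δ1: clk:0→1
  Δ2: d:1→0
  Δ3: f:1→0
  Δ4: c:1→0
  (4Δ to stable)

0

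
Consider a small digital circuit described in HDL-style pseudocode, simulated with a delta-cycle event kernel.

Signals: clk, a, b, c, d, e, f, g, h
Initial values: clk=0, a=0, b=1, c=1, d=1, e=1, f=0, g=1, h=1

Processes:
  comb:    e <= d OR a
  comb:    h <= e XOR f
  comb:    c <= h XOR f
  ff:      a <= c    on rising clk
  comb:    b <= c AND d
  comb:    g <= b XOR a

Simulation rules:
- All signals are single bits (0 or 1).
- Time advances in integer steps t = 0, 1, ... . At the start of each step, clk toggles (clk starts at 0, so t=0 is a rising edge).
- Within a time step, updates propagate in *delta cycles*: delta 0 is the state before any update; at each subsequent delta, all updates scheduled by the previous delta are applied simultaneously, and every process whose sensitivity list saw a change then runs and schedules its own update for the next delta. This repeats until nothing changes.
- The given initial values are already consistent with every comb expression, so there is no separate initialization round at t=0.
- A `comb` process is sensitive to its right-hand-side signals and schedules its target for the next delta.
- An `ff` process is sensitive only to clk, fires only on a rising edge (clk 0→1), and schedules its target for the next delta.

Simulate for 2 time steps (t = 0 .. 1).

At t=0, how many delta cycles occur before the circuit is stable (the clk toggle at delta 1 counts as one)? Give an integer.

3

t=0 Δ0: e=1 clk=0 d=1 h=1 c=1 g=1 b=1 f=0 a=0
  Δ1: clk:0→1
  Δ2: a:0→1
  Δ3: g:1→0
  (3Δ to stable)
t=1 Δ0: e=1 clk=1 d=1 h=1 c=1 g=0 b=1 f=0 a=1
  Δ1: clk:1→0
  (1Δ to stable)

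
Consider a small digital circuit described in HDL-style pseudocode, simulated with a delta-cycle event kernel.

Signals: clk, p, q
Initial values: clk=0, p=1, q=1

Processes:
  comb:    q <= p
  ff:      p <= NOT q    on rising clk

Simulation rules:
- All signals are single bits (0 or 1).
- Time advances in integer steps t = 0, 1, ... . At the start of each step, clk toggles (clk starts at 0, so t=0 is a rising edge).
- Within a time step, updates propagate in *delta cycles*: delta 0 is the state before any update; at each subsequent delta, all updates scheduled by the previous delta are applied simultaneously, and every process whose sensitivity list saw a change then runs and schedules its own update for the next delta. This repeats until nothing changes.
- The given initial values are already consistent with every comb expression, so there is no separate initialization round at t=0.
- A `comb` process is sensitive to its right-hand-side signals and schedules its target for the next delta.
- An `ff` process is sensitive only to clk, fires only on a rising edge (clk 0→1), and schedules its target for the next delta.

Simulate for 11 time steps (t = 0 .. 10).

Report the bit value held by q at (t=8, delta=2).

[bits: q,clk,p]
t=0: Δ0=101 Δ1=111 Δ2=110 Δ3=010 | 3Δ
t=1: Δ0=010 Δ1=000 | 1Δ
t=2: Δ0=000 Δ1=010 Δ2=011 Δ3=111 | 3Δ
t=3: Δ0=111 Δ1=101 | 1Δ
t=4: Δ0=101 Δ1=111 Δ2=110 Δ3=010 | 3Δ
t=5: Δ0=010 Δ1=000 | 1Δ
t=6: Δ0=000 Δ1=010 Δ2=011 Δ3=111 | 3Δ
t=7: Δ0=111 Δ1=101 | 1Δ
t=8: Δ0=101 Δ1=111 Δ2=110 Δ3=010 | 3Δ
t=9: Δ0=010 Δ1=000 | 1Δ
t=10: Δ0=000 Δ1=010 Δ2=011 Δ3=111 | 3Δ

1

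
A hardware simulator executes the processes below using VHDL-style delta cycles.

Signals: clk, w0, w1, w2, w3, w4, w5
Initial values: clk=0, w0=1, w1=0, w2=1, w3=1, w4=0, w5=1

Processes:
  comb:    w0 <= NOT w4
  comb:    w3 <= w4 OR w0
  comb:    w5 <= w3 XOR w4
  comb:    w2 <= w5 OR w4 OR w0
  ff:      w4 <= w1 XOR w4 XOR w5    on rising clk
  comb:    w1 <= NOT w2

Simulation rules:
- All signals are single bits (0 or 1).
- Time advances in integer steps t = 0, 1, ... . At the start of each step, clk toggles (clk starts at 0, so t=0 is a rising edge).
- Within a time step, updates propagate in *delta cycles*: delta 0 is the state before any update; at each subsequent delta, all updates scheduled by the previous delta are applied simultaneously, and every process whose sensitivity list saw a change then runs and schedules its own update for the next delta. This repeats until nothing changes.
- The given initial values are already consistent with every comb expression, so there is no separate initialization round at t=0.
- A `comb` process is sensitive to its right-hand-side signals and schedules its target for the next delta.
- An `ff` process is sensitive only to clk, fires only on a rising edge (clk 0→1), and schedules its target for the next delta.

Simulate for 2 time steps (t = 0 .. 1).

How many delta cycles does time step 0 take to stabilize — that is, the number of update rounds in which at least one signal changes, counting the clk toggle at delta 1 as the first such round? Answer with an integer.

3

t=0 Δ0: w4=0 w0=1 clk=0 w2=1 w5=1 w1=0 w3=1
  Δ1: clk:0→1
  Δ2: w4:0→1
  Δ3: w0:1→0, w5:1→0
  (3Δ to stable)
t=1 Δ0: w4=1 w0=0 clk=1 w2=1 w5=0 w1=0 w3=1
  Δ1: clk:1→0
  (1Δ to stable)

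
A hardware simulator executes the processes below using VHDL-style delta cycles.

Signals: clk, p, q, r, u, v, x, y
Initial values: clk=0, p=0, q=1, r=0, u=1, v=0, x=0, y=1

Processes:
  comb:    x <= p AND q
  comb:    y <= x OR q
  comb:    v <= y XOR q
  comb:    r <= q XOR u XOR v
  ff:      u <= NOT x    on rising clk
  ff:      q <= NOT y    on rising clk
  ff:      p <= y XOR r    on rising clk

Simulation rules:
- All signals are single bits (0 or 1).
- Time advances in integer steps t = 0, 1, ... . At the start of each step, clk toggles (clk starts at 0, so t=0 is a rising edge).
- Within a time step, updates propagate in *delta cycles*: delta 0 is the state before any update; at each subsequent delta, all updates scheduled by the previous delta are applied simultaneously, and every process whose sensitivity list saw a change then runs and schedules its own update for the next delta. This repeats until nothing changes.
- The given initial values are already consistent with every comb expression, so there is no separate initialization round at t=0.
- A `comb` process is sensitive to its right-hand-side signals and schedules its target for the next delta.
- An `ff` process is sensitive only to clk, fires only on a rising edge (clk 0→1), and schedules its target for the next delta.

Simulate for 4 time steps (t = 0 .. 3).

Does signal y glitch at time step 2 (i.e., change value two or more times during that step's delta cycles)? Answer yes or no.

no

t=0 Δ0: y=1 v=0 clk=0 x=0 r=0 u=1 q=1 p=0
  Δ1: clk:0→1
  Δ2: q:1→0, p:0→1
  Δ3: y:1→0, v:0→1, r:0→1
  Δ4: v:1→0, r:1→0
  Δ5: r:0→1
  (5Δ to stable)
t=1 Δ0: y=0 v=0 clk=1 x=0 r=1 u=1 q=0 p=1
  Δ1: clk:1→0
  (1Δ to stable)
t=2 Δ0: y=0 v=0 clk=0 x=0 r=1 u=1 q=0 p=1
  Δ1: clk:0→1
  Δ2: q:0→1
  Δ3: y:0→1, v:0→1, x:0→1, r:1→0
  Δ4: v:1→0, r:0→1
  Δ5: r:1→0
  (5Δ to stable)
t=3 Δ0: y=1 v=0 clk=1 x=1 r=0 u=1 q=1 p=1
  Δ1: clk:1→0
  (1Δ to stable)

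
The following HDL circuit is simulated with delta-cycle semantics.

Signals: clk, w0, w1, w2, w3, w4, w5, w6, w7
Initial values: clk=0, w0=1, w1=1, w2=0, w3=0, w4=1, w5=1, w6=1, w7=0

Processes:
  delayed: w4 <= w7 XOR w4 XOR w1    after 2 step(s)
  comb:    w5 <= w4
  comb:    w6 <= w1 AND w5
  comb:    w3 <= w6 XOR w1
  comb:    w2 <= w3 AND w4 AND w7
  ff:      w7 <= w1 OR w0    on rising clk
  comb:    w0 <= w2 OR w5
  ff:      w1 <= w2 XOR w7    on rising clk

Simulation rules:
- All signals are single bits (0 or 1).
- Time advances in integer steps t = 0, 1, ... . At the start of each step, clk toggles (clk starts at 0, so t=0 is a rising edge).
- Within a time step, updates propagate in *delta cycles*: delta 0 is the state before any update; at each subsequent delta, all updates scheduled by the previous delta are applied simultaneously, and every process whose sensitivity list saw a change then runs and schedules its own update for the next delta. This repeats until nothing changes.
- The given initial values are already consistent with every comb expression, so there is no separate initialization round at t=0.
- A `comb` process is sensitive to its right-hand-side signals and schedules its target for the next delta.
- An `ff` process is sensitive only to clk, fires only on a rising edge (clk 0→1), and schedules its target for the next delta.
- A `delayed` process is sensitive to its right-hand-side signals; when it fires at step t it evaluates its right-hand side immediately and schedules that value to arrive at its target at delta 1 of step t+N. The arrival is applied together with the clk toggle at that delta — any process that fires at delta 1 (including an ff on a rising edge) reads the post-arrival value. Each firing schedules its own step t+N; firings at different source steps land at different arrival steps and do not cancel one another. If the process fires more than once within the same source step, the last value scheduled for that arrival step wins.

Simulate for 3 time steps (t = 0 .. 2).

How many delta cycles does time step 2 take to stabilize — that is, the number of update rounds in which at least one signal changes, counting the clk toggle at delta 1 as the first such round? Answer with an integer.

t0.Δ0 w6=1 w1=1 w7=0 clk=0 w0=1 w5=1 w2=0 w3=0 w4=1
t0.Δ1 w6=1 w1=1 w7=0 clk=1 w0=1 w5=1 w2=0 w3=0 w4=1
t0.Δ2 w6=1 w1=0 w7=1 clk=1 w0=1 w5=1 w2=0 w3=0 w4=1
t0.Δ3 w6=0 w1=0 w7=1 clk=1 w0=1 w5=1 w2=0 w3=1 w4=1
t0.Δ4 w6=0 w1=0 w7=1 clk=1 w0=1 w5=1 w2=1 w3=0 w4=1
t0.Δ5 w6=0 w1=0 w7=1 clk=1 w0=1 w5=1 w2=0 w3=0 w4=1
t1.Δ0 w6=0 w1=0 w7=1 clk=1 w0=1 w5=1 w2=0 w3=0 w4=1
t1.Δ1 w6=0 w1=0 w7=1 clk=0 w0=1 w5=1 w2=0 w3=0 w4=1
t2.Δ0 w6=0 w1=0 w7=1 clk=0 w0=1 w5=1 w2=0 w3=0 w4=1
t2.Δ1 w6=0 w1=0 w7=1 clk=1 w0=1 w5=1 w2=0 w3=0 w4=0
t2.Δ2 w6=0 w1=1 w7=1 clk=1 w0=1 w5=0 w2=0 w3=0 w4=0
t2.Δ3 w6=0 w1=1 w7=1 clk=1 w0=0 w5=0 w2=0 w3=1 w4=0

3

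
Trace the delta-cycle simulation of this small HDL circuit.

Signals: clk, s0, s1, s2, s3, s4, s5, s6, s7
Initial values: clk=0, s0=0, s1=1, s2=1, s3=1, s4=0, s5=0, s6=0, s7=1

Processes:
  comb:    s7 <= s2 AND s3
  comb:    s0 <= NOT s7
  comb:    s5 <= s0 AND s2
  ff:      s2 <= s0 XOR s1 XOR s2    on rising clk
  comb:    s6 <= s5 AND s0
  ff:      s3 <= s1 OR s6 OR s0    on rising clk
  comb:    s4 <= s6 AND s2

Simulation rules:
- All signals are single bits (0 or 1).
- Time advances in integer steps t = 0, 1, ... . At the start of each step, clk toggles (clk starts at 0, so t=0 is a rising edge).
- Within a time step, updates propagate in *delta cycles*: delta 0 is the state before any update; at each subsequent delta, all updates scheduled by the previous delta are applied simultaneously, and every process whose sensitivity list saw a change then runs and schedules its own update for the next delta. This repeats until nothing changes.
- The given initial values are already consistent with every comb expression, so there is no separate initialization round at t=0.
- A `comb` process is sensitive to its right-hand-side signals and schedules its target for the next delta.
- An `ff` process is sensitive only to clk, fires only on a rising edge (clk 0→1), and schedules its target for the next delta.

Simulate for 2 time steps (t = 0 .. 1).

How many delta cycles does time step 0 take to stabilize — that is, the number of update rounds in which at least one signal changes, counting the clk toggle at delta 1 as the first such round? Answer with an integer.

t=0 Δ0: s2=1 s0=0 s1=1 s5=0 s6=0 s7=1 clk=0 s3=1 s4=0
  Δ1: clk:0→1
  Δ2: s2:1→0
  Δ3: s7:1→0
  Δ4: s0:0→1
  (4Δ to stable)
t=1 Δ0: s2=0 s0=1 s1=1 s5=0 s6=0 s7=0 clk=1 s3=1 s4=0
  Δ1: clk:1→0
  (1Δ to stable)

4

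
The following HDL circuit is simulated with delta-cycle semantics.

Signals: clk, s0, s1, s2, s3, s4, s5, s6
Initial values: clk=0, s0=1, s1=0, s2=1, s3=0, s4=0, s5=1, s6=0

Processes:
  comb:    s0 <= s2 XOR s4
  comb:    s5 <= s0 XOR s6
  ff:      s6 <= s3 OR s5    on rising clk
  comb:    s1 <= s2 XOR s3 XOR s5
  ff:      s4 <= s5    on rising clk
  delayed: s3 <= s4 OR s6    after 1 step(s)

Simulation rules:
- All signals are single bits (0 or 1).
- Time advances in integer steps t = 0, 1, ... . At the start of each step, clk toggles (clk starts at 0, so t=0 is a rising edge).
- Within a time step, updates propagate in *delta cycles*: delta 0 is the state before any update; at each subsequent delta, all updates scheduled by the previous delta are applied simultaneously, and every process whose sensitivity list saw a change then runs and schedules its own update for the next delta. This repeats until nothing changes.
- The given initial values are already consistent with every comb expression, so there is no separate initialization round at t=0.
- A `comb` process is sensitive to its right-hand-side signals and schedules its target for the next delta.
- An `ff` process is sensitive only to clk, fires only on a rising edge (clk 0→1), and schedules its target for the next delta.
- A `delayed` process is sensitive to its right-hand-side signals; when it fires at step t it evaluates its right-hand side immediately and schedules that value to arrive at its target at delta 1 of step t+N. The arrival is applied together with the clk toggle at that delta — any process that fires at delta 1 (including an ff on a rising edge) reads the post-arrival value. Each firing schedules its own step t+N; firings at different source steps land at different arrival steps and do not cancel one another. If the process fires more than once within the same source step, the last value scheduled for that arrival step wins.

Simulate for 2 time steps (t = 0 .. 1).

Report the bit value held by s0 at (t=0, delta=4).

t0.Δ0 clk=0 s2=1 s1=0 s3=0 s6=0 s0=1 s4=0 s5=1
t0.Δ1 clk=1 s2=1 s1=0 s3=0 s6=0 s0=1 s4=0 s5=1
t0.Δ2 clk=1 s2=1 s1=0 s3=0 s6=1 s0=1 s4=1 s5=1
t0.Δ3 clk=1 s2=1 s1=0 s3=0 s6=1 s0=0 s4=1 s5=0
t0.Δ4 clk=1 s2=1 s1=1 s3=0 s6=1 s0=0 s4=1 s5=1
t0.Δ5 clk=1 s2=1 s1=0 s3=0 s6=1 s0=0 s4=1 s5=1
t1.Δ0 clk=1 s2=1 s1=0 s3=0 s6=1 s0=0 s4=1 s5=1
t1.Δ1 clk=0 s2=1 s1=0 s3=1 s6=1 s0=0 s4=1 s5=1
t1.Δ2 clk=0 s2=1 s1=1 s3=1 s6=1 s0=0 s4=1 s5=1

0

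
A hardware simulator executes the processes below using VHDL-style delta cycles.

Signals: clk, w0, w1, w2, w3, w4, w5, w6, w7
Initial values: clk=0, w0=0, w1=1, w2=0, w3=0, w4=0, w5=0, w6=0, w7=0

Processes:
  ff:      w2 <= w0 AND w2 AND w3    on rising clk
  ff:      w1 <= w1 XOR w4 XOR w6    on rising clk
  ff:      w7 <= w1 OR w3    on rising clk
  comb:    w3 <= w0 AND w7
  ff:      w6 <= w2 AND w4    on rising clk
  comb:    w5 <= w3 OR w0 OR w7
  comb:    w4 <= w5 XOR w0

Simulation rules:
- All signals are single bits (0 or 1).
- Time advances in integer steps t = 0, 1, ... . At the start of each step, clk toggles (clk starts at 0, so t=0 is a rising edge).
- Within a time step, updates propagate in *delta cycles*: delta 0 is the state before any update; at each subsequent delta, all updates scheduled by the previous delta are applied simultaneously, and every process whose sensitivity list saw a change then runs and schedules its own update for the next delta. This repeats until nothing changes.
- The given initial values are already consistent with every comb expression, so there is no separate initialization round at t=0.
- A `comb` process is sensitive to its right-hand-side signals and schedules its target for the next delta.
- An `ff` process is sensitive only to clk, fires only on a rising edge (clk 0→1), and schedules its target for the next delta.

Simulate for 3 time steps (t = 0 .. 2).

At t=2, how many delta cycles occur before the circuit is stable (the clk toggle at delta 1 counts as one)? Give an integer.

2

t0.Δ0 w7=0 w1=1 w6=0 w0=0 w4=0 w3=0 w2=0 w5=0 clk=0
t0.Δ1 w7=0 w1=1 w6=0 w0=0 w4=0 w3=0 w2=0 w5=0 clk=1
t0.Δ2 w7=1 w1=1 w6=0 w0=0 w4=0 w3=0 w2=0 w5=0 clk=1
t0.Δ3 w7=1 w1=1 w6=0 w0=0 w4=0 w3=0 w2=0 w5=1 clk=1
t0.Δ4 w7=1 w1=1 w6=0 w0=0 w4=1 w3=0 w2=0 w5=1 clk=1
t1.Δ0 w7=1 w1=1 w6=0 w0=0 w4=1 w3=0 w2=0 w5=1 clk=1
t1.Δ1 w7=1 w1=1 w6=0 w0=0 w4=1 w3=0 w2=0 w5=1 clk=0
t2.Δ0 w7=1 w1=1 w6=0 w0=0 w4=1 w3=0 w2=0 w5=1 clk=0
t2.Δ1 w7=1 w1=1 w6=0 w0=0 w4=1 w3=0 w2=0 w5=1 clk=1
t2.Δ2 w7=1 w1=0 w6=0 w0=0 w4=1 w3=0 w2=0 w5=1 clk=1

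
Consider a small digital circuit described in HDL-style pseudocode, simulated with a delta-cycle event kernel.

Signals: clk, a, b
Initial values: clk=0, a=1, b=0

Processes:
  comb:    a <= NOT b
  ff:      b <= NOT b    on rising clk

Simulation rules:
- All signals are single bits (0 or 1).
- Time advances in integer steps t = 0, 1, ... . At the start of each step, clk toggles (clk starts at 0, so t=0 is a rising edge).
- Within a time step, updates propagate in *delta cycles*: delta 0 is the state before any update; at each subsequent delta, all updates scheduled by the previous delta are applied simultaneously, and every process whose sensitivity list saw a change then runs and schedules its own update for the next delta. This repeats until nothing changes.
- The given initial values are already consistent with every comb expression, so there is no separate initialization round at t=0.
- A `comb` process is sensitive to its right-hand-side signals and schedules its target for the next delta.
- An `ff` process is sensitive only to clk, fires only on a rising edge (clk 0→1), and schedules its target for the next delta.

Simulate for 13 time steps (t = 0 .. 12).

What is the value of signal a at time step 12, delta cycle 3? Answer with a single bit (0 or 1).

t=0 Δ0: a=1 clk=0 b=0
  Δ1: clk:0→1
  Δ2: b:0→1
  Δ3: a:1→0
  (3Δ to stable)
t=1 Δ0: a=0 clk=1 b=1
  Δ1: clk:1→0
  (1Δ to stable)
t=2 Δ0: a=0 clk=0 b=1
  Δ1: clk:0→1
  Δ2: b:1→0
  Δ3: a:0→1
  (3Δ to stable)
t=3 Δ0: a=1 clk=1 b=0
  Δ1: clk:1→0
  (1Δ to stable)
t=4 Δ0: a=1 clk=0 b=0
  Δ1: clk:0→1
  Δ2: b:0→1
  Δ3: a:1→0
  (3Δ to stable)
t=5 Δ0: a=0 clk=1 b=1
  Δ1: clk:1→0
  (1Δ to stable)
t=6 Δ0: a=0 clk=0 b=1
  Δ1: clk:0→1
  Δ2: b:1→0
  Δ3: a:0→1
  (3Δ to stable)
t=7 Δ0: a=1 clk=1 b=0
  Δ1: clk:1→0
  (1Δ to stable)
t=8 Δ0: a=1 clk=0 b=0
  Δ1: clk:0→1
  Δ2: b:0→1
  Δ3: a:1→0
  (3Δ to stable)
t=9 Δ0: a=0 clk=1 b=1
  Δ1: clk:1→0
  (1Δ to stable)
t=10 Δ0: a=0 clk=0 b=1
  Δ1: clk:0→1
  Δ2: b:1→0
  Δ3: a:0→1
  (3Δ to stable)
t=11 Δ0: a=1 clk=1 b=0
  Δ1: clk:1→0
  (1Δ to stable)
t=12 Δ0: a=1 clk=0 b=0
  Δ1: clk:0→1
  Δ2: b:0→1
  Δ3: a:1→0
  (3Δ to stable)

0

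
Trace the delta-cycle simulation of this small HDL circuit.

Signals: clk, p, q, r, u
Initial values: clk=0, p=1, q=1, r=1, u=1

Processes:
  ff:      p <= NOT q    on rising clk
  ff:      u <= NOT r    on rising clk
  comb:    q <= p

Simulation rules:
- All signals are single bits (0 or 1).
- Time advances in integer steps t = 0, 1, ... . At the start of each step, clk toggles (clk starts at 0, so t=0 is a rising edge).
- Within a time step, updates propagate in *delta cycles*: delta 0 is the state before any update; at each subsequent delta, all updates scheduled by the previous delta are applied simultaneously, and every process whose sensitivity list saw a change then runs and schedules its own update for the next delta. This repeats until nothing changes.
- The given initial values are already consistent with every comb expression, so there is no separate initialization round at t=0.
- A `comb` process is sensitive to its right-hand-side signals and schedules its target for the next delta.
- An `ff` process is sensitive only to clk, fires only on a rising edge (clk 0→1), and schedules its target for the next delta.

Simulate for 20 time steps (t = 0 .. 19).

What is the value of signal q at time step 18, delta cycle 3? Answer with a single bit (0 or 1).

t0.Δ0 clk=0 q=1 r=1 p=1 u=1
t0.Δ1 clk=1 q=1 r=1 p=1 u=1
t0.Δ2 clk=1 q=1 r=1 p=0 u=0
t0.Δ3 clk=1 q=0 r=1 p=0 u=0
t1.Δ0 clk=1 q=0 r=1 p=0 u=0
t1.Δ1 clk=0 q=0 r=1 p=0 u=0
t2.Δ0 clk=0 q=0 r=1 p=0 u=0
t2.Δ1 clk=1 q=0 r=1 p=0 u=0
t2.Δ2 clk=1 q=0 r=1 p=1 u=0
t2.Δ3 clk=1 q=1 r=1 p=1 u=0
t3.Δ0 clk=1 q=1 r=1 p=1 u=0
t3.Δ1 clk=0 q=1 r=1 p=1 u=0
t4.Δ0 clk=0 q=1 r=1 p=1 u=0
t4.Δ1 clk=1 q=1 r=1 p=1 u=0
t4.Δ2 clk=1 q=1 r=1 p=0 u=0
t4.Δ3 clk=1 q=0 r=1 p=0 u=0
t5.Δ0 clk=1 q=0 r=1 p=0 u=0
t5.Δ1 clk=0 q=0 r=1 p=0 u=0
t6.Δ0 clk=0 q=0 r=1 p=0 u=0
t6.Δ1 clk=1 q=0 r=1 p=0 u=0
t6.Δ2 clk=1 q=0 r=1 p=1 u=0
t6.Δ3 clk=1 q=1 r=1 p=1 u=0
t7.Δ0 clk=1 q=1 r=1 p=1 u=0
t7.Δ1 clk=0 q=1 r=1 p=1 u=0
t8.Δ0 clk=0 q=1 r=1 p=1 u=0
t8.Δ1 clk=1 q=1 r=1 p=1 u=0
t8.Δ2 clk=1 q=1 r=1 p=0 u=0
t8.Δ3 clk=1 q=0 r=1 p=0 u=0
t9.Δ0 clk=1 q=0 r=1 p=0 u=0
t9.Δ1 clk=0 q=0 r=1 p=0 u=0
t10.Δ0 clk=0 q=0 r=1 p=0 u=0
t10.Δ1 clk=1 q=0 r=1 p=0 u=0
t10.Δ2 clk=1 q=0 r=1 p=1 u=0
t10.Δ3 clk=1 q=1 r=1 p=1 u=0
t11.Δ0 clk=1 q=1 r=1 p=1 u=0
t11.Δ1 clk=0 q=1 r=1 p=1 u=0
t12.Δ0 clk=0 q=1 r=1 p=1 u=0
t12.Δ1 clk=1 q=1 r=1 p=1 u=0
t12.Δ2 clk=1 q=1 r=1 p=0 u=0
t12.Δ3 clk=1 q=0 r=1 p=0 u=0
t13.Δ0 clk=1 q=0 r=1 p=0 u=0
t13.Δ1 clk=0 q=0 r=1 p=0 u=0
t14.Δ0 clk=0 q=0 r=1 p=0 u=0
t14.Δ1 clk=1 q=0 r=1 p=0 u=0
t14.Δ2 clk=1 q=0 r=1 p=1 u=0
t14.Δ3 clk=1 q=1 r=1 p=1 u=0
t15.Δ0 clk=1 q=1 r=1 p=1 u=0
t15.Δ1 clk=0 q=1 r=1 p=1 u=0
t16.Δ0 clk=0 q=1 r=1 p=1 u=0
t16.Δ1 clk=1 q=1 r=1 p=1 u=0
t16.Δ2 clk=1 q=1 r=1 p=0 u=0
t16.Δ3 clk=1 q=0 r=1 p=0 u=0
t17.Δ0 clk=1 q=0 r=1 p=0 u=0
t17.Δ1 clk=0 q=0 r=1 p=0 u=0
t18.Δ0 clk=0 q=0 r=1 p=0 u=0
t18.Δ1 clk=1 q=0 r=1 p=0 u=0
t18.Δ2 clk=1 q=0 r=1 p=1 u=0
t18.Δ3 clk=1 q=1 r=1 p=1 u=0
t19.Δ0 clk=1 q=1 r=1 p=1 u=0
t19.Δ1 clk=0 q=1 r=1 p=1 u=0

1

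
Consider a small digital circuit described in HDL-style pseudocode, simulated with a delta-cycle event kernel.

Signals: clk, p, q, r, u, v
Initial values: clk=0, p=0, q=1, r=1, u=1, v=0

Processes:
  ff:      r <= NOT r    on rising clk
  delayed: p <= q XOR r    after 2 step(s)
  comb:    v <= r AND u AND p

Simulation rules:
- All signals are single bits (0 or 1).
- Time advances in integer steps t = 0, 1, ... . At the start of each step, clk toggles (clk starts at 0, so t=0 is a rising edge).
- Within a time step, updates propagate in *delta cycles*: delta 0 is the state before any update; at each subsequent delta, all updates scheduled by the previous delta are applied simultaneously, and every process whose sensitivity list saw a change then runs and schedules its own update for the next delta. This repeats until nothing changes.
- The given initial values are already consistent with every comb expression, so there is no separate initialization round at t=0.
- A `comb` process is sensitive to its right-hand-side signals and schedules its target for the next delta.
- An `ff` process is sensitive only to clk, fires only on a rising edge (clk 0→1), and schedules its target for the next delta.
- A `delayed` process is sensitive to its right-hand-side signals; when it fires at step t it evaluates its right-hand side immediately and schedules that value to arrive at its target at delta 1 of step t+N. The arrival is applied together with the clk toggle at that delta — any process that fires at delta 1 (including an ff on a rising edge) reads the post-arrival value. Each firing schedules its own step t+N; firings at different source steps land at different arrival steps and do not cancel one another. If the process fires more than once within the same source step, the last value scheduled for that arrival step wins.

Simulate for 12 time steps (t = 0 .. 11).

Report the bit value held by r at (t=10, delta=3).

1

t0.Δ0 u=1 q=1 clk=0 v=0 p=0 r=1
t0.Δ1 u=1 q=1 clk=1 v=0 p=0 r=1
t0.Δ2 u=1 q=1 clk=1 v=0 p=0 r=0
t1.Δ0 u=1 q=1 clk=1 v=0 p=0 r=0
t1.Δ1 u=1 q=1 clk=0 v=0 p=0 r=0
t2.Δ0 u=1 q=1 clk=0 v=0 p=0 r=0
t2.Δ1 u=1 q=1 clk=1 v=0 p=1 r=0
t2.Δ2 u=1 q=1 clk=1 v=0 p=1 r=1
t2.Δ3 u=1 q=1 clk=1 v=1 p=1 r=1
t3.Δ0 u=1 q=1 clk=1 v=1 p=1 r=1
t3.Δ1 u=1 q=1 clk=0 v=1 p=1 r=1
t4.Δ0 u=1 q=1 clk=0 v=1 p=1 r=1
t4.Δ1 u=1 q=1 clk=1 v=1 p=0 r=1
t4.Δ2 u=1 q=1 clk=1 v=0 p=0 r=0
t5.Δ0 u=1 q=1 clk=1 v=0 p=0 r=0
t5.Δ1 u=1 q=1 clk=0 v=0 p=0 r=0
t6.Δ0 u=1 q=1 clk=0 v=0 p=0 r=0
t6.Δ1 u=1 q=1 clk=1 v=0 p=1 r=0
t6.Δ2 u=1 q=1 clk=1 v=0 p=1 r=1
t6.Δ3 u=1 q=1 clk=1 v=1 p=1 r=1
t7.Δ0 u=1 q=1 clk=1 v=1 p=1 r=1
t7.Δ1 u=1 q=1 clk=0 v=1 p=1 r=1
t8.Δ0 u=1 q=1 clk=0 v=1 p=1 r=1
t8.Δ1 u=1 q=1 clk=1 v=1 p=0 r=1
t8.Δ2 u=1 q=1 clk=1 v=0 p=0 r=0
t9.Δ0 u=1 q=1 clk=1 v=0 p=0 r=0
t9.Δ1 u=1 q=1 clk=0 v=0 p=0 r=0
t10.Δ0 u=1 q=1 clk=0 v=0 p=0 r=0
t10.Δ1 u=1 q=1 clk=1 v=0 p=1 r=0
t10.Δ2 u=1 q=1 clk=1 v=0 p=1 r=1
t10.Δ3 u=1 q=1 clk=1 v=1 p=1 r=1
t11.Δ0 u=1 q=1 clk=1 v=1 p=1 r=1
t11.Δ1 u=1 q=1 clk=0 v=1 p=1 r=1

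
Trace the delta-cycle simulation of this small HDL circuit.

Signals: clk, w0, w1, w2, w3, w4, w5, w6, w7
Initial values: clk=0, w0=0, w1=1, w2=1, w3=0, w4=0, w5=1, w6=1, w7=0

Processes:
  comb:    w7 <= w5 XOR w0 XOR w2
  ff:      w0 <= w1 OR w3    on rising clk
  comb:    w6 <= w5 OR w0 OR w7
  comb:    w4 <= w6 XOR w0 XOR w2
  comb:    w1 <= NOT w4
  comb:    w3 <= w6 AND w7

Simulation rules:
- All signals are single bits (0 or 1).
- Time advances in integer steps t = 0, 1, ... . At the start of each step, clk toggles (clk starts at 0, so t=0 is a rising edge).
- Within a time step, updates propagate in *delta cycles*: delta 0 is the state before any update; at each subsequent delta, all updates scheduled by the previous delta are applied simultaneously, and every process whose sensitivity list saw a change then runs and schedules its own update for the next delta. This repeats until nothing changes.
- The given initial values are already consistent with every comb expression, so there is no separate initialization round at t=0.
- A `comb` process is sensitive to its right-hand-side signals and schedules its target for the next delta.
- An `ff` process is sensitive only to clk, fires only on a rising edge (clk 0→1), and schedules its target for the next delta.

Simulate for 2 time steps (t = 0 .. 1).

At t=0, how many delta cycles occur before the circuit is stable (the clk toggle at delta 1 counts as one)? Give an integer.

4

t0.Δ0 w0=0 clk=0 w4=0 w3=0 w7=0 w6=1 w2=1 w5=1 w1=1
t0.Δ1 w0=0 clk=1 w4=0 w3=0 w7=0 w6=1 w2=1 w5=1 w1=1
t0.Δ2 w0=1 clk=1 w4=0 w3=0 w7=0 w6=1 w2=1 w5=1 w1=1
t0.Δ3 w0=1 clk=1 w4=1 w3=0 w7=1 w6=1 w2=1 w5=1 w1=1
t0.Δ4 w0=1 clk=1 w4=1 w3=1 w7=1 w6=1 w2=1 w5=1 w1=0
t1.Δ0 w0=1 clk=1 w4=1 w3=1 w7=1 w6=1 w2=1 w5=1 w1=0
t1.Δ1 w0=1 clk=0 w4=1 w3=1 w7=1 w6=1 w2=1 w5=1 w1=0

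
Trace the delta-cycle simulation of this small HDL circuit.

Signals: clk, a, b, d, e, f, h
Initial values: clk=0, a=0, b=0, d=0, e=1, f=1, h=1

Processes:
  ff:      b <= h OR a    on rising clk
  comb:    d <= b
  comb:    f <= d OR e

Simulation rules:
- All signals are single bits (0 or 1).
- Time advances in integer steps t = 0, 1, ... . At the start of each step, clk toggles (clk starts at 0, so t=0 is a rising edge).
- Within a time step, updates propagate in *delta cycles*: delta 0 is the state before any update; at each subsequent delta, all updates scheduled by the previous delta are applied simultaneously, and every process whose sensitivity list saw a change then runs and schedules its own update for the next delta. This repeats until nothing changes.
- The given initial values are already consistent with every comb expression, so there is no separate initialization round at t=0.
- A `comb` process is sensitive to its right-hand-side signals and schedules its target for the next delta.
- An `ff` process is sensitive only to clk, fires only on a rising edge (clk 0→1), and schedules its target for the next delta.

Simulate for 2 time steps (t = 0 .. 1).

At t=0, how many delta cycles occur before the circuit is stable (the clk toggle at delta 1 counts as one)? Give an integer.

[bits: b,a,f,clk,h,e,d]
t=0: Δ0=0010110 Δ1=0011110 Δ2=1011110 Δ3=1011111 | 3Δ
t=1: Δ0=1011111 Δ1=1010111 | 1Δ

3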